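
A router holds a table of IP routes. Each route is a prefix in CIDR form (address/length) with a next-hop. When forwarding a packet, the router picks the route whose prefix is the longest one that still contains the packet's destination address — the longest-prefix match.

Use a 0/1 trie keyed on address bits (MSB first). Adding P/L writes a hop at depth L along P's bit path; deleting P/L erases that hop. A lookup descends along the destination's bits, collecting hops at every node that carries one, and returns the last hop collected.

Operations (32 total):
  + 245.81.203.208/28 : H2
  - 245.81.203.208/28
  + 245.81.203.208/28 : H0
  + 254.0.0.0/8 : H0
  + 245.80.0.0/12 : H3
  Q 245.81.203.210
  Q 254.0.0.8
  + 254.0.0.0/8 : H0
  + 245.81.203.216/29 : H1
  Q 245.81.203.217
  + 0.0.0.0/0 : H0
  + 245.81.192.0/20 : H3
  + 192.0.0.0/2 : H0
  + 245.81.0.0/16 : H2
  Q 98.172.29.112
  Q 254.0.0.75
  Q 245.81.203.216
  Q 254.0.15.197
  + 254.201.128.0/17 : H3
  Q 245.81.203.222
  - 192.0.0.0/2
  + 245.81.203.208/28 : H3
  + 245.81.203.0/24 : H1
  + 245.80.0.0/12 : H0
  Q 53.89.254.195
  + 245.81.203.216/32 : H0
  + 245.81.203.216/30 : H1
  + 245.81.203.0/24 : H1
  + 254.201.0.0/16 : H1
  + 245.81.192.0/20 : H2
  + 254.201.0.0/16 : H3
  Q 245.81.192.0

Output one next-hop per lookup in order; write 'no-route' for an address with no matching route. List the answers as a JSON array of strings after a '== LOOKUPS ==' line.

Apply in order:
  + 245.81.203.208/28 (H2) depth=28
  del 245.81.203.208/28 (clear depth 28)
  + 245.81.203.208/28 (H0) depth=28
  + 254.0.0.0/8 (H0) depth=8
  + 245.80.0.0/12 (H3) depth=12
  Q 245.81.203.210: descend 1111010101010001110010111101 ; hops seen [H3,H0] ; pick H0
  Q 254.0.0.8: descend 11111110 ; hops seen [H0] ; pick H0
  + 254.0.0.0/8 (H0) depth=8
  + 245.81.203.216/29 (H1) depth=29
  Q 245.81.203.217: descend 11110101010100011100101111011 ; hops seen [H3,H0,H1] ; pick H1
  + 0.0.0.0/0 (H0) depth=0
  + 245.81.192.0/20 (H3) depth=20
  + 192.0.0.0/2 (H0) depth=2
  + 245.81.0.0/16 (H2) depth=16
  Q 98.172.29.112: descend ε ; hops seen [H0] ; pick H0
  Q 254.0.0.75: descend 11111110 ; hops seen [H0,H0,H0] ; pick H0
  Q 245.81.203.216: descend 11110101010100011100101111011 ; hops seen [H0,H0,H3,H2,H3,H0,H1] ; pick H1
  Q 254.0.15.197: descend 11111110 ; hops seen [H0,H0,H0] ; pick H0
  + 254.201.128.0/17 (H3) depth=17
  Q 245.81.203.222: descend 11110101010100011100101111011 ; hops seen [H0,H0,H3,H2,H3,H0,H1] ; pick H1
  del 192.0.0.0/2 (clear depth 2)
  + 245.81.203.208/28 (H3) depth=28
  + 245.81.203.0/24 (H1) depth=24
  + 245.80.0.0/12 (H0) depth=12
  Q 53.89.254.195: descend ε ; hops seen [H0] ; pick H0
  + 245.81.203.216/32 (H0) depth=32
  + 245.81.203.216/30 (H1) depth=30
  + 245.81.203.0/24 (H1) depth=24
  + 254.201.0.0/16 (H1) depth=16
  + 245.81.192.0/20 (H2) depth=20
  + 254.201.0.0/16 (H3) depth=16
  Q 245.81.192.0: descend 11110101010100011100 ; hops seen [H0,H0,H2,H2] ; pick H2

== LOOKUPS ==
["H0","H0","H1","H0","H0","H1","H0","H1","H0","H2"]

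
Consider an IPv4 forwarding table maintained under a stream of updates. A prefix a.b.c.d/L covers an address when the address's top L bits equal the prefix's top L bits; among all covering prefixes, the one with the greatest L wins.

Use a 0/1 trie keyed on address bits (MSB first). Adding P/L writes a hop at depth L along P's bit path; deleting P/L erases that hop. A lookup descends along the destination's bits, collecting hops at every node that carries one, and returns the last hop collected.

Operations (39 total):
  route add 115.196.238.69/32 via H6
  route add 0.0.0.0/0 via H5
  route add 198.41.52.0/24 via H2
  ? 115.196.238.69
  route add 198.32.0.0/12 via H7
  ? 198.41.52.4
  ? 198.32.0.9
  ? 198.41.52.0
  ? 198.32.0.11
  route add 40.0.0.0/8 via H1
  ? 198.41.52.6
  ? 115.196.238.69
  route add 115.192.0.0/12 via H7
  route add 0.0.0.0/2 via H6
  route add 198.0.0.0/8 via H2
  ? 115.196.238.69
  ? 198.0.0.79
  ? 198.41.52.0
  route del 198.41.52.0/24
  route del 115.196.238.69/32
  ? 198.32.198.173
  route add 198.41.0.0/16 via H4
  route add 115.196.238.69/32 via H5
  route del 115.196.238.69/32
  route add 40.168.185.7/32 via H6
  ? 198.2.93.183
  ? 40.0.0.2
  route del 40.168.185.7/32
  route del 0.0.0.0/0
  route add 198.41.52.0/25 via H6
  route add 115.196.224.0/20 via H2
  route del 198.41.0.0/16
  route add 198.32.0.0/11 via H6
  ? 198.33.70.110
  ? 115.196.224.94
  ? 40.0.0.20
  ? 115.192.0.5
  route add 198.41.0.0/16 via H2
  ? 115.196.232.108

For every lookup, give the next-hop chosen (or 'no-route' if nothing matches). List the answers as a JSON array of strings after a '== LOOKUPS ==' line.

Apply in order:
  + 115.196.238.69/32 (H6) depth=32
  + 0.0.0.0/0 (H5) depth=0
  + 198.41.52.0/24 (H2) depth=24
  lookup 115.196.238.69: bits 01110011110001001110111001000101 walk d0:H5→d1:-→d2:-→d3:-→d4:-→d5:-→d6:-→d7:-→d8:-→d9:-→d10:-→d11:-→d12:-→d13:-→d14:-→d15:-→d16:-→d17:-→d18:-→d19:-→d20:-→d21:-→d22:-→d23:-→d24:-→d25:-→d26:-→d27:-→d28:-→d29:-→d30:-→d31:-→d32:H6 -> H6
  + 198.32.0.0/12 (H7) depth=12
  lookup 198.41.52.4: bits 110001100010100100110100 walk d0:H5→d1:-→d2:-→d3:-→d4:-→d5:-→d6:-→d7:-→d8:-→d9:-→d10:-→d11:-→d12:H7→d13:-→d14:-→d15:-→d16:-→d17:-→d18:-→d19:-→d20:-→d21:-→d22:-→d23:-→d24:H2 -> H2
  lookup 198.32.0.9: bits 110001100010 walk d0:H5→d1:-→d2:-→d3:-→d4:-→d5:-→d6:-→d7:-→d8:-→d9:-→d10:-→d11:-→d12:H7 -> H7
  lookup 198.41.52.0: bits 110001100010100100110100 walk d0:H5→d1:-→d2:-→d3:-→d4:-→d5:-→d6:-→d7:-→d8:-→d9:-→d10:-→d11:-→d12:H7→d13:-→d14:-→d15:-→d16:-→d17:-→d18:-→d19:-→d20:-→d21:-→d22:-→d23:-→d24:H2 -> H2
  lookup 198.32.0.11: bits 110001100010 walk d0:H5→d1:-→d2:-→d3:-→d4:-→d5:-→d6:-→d7:-→d8:-→d9:-→d10:-→d11:-→d12:H7 -> H7
  + 40.0.0.0/8 (H1) depth=8
  lookup 198.41.52.6: bits 110001100010100100110100 walk d0:H5→d1:-→d2:-→d3:-→d4:-→d5:-→d6:-→d7:-→d8:-→d9:-→d10:-→d11:-→d12:H7→d13:-→d14:-→d15:-→d16:-→d17:-→d18:-→d19:-→d20:-→d21:-→d22:-→d23:-→d24:H2 -> H2
  lookup 115.196.238.69: bits 01110011110001001110111001000101 walk d0:H5→d1:-→d2:-→d3:-→d4:-→d5:-→d6:-→d7:-→d8:-→d9:-→d10:-→d11:-→d12:-→d13:-→d14:-→d15:-→d16:-→d17:-→d18:-→d19:-→d20:-→d21:-→d22:-→d23:-→d24:-→d25:-→d26:-→d27:-→d28:-→d29:-→d30:-→d31:-→d32:H6 -> H6
  + 115.192.0.0/12 (H7) depth=12
  + 0.0.0.0/2 (H6) depth=2
  + 198.0.0.0/8 (H2) depth=8
  lookup 115.196.238.69: bits 01110011110001001110111001000101 walk d0:H5→d1:-→d2:-→d3:-→d4:-→d5:-→d6:-→d7:-→d8:-→d9:-→d10:-→d11:-→d12:H7→d13:-→d14:-→d15:-→d16:-→d17:-→d18:-→d19:-→d20:-→d21:-→d22:-→d23:-→d24:-→d25:-→d26:-→d27:-→d28:-→d29:-→d30:-→d31:-→d32:H6 -> H6
  lookup 198.0.0.79: bits 1100011000 walk d0:H5→d1:-→d2:-→d3:-→d4:-→d5:-→d6:-→d7:-→d8:H2→d9:-→d10:- -> H2
  lookup 198.41.52.0: bits 110001100010100100110100 walk d0:H5→d1:-→d2:-→d3:-→d4:-→d5:-→d6:-→d7:-→d8:H2→d9:-→d10:-→d11:-→d12:H7→d13:-→d14:-→d15:-→d16:-→d17:-→d18:-→d19:-→d20:-→d21:-→d22:-→d23:-→d24:H2 -> H2
  del 198.41.52.0/24 (clear depth 24)
  del 115.196.238.69/32 (clear depth 32)
  lookup 198.32.198.173: bits 110001100010 walk d0:H5→d1:-→d2:-→d3:-→d4:-→d5:-→d6:-→d7:-→d8:H2→d9:-→d10:-→d11:-→d12:H7 -> H7
  + 198.41.0.0/16 (H4) depth=16
  + 115.196.238.69/32 (H5) depth=32
  del 115.196.238.69/32 (clear depth 32)
  + 40.168.185.7/32 (H6) depth=32
  lookup 198.2.93.183: bits 1100011000 walk d0:H5→d1:-→d2:-→d3:-→d4:-→d5:-→d6:-→d7:-→d8:H2→d9:-→d10:- -> H2
  lookup 40.0.0.2: bits 00101000 walk d0:H5→d1:-→d2:H6→d3:-→d4:-→d5:-→d6:-→d7:-→d8:H1 -> H1
  del 40.168.185.7/32 (clear depth 32)
  del 0.0.0.0/0 (clear depth 0)
  + 198.41.52.0/25 (H6) depth=25
  + 115.196.224.0/20 (H2) depth=20
  del 198.41.0.0/16 (clear depth 16)
  + 198.32.0.0/11 (H6) depth=11
  lookup 198.33.70.110: bits 110001100010 walk d0:-→d1:-→d2:-→d3:-→d4:-→d5:-→d6:-→d7:-→d8:H2→d9:-→d10:-→d11:H6→d12:H7 -> H7
  lookup 115.196.224.94: bits 01110011110001001110 walk d0:-→d1:-→d2:-→d3:-→d4:-→d5:-→d6:-→d7:-→d8:-→d9:-→d10:-→d11:-→d12:H7→d13:-→d14:-→d15:-→d16:-→d17:-→d18:-→d19:-→d20:H2 -> H2
  lookup 40.0.0.20: bits 00101000 walk d0:-→d1:-→d2:H6→d3:-→d4:-→d5:-→d6:-→d7:-→d8:H1 -> H1
  lookup 115.192.0.5: bits 0111001111000 walk d0:-→d1:-→d2:-→d3:-→d4:-→d5:-→d6:-→d7:-→d8:-→d9:-→d10:-→d11:-→d12:H7→d13:- -> H7
  + 198.41.0.0/16 (H2) depth=16
  lookup 115.196.232.108: bits 011100111100010011101 walk d0:-→d1:-→d2:-→d3:-→d4:-→d5:-→d6:-→d7:-→d8:-→d9:-→d10:-→d11:-→d12:H7→d13:-→d14:-→d15:-→d16:-→d17:-→d18:-→d19:-→d20:H2→d21:- -> H2

== LOOKUPS ==
["H6","H2","H7","H2","H7","H2","H6","H6","H2","H2","H7","H2","H1","H7","H2","H1","H7","H2"]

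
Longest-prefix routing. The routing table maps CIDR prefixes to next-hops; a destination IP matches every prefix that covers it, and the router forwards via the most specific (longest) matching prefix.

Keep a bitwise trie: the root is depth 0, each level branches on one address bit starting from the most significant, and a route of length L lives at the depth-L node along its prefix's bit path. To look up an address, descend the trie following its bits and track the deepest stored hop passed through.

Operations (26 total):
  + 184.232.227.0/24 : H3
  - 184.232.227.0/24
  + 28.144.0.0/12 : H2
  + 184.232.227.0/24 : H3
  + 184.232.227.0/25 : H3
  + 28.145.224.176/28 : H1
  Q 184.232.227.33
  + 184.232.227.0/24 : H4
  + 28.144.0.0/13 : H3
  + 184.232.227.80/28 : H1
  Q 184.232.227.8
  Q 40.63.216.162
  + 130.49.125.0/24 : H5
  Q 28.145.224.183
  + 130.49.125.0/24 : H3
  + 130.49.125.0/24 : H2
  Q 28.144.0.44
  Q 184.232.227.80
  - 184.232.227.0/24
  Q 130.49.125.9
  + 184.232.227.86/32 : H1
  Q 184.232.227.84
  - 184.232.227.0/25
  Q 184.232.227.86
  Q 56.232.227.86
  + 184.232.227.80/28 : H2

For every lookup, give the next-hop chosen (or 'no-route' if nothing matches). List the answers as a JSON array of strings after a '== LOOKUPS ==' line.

Trace:
  + 184.232.227.0/24 (H3) depth=24
  - 184.232.227.0/24 clear@24
  + 28.144.0.0/12 (H2) depth=12
  + 184.232.227.0/24 (H3) depth=24
  + 184.232.227.0/25 (H3) depth=25
  + 28.145.224.176/28 (H1) depth=28
  Q 184.232.227.33: descend 1011100011101000111000110 ; hops seen [H3,H3] ; pick H3
  + 184.232.227.0/24 (H4) depth=24
  + 28.144.0.0/13 (H3) depth=13
  + 184.232.227.80/28 (H1) depth=28
  Q 184.232.227.8: descend 1011100011101000111000110 ; hops seen [H4,H3] ; pick H3
  Q 40.63.216.162: descend 00 ; hops seen [∅] ; pick no-route
  + 130.49.125.0/24 (H5) depth=24
  Q 28.145.224.183: descend 0001110010010001111000001011 ; hops seen [H2,H3,H1] ; pick H1
  + 130.49.125.0/24 (H3) depth=24
  + 130.49.125.0/24 (H2) depth=24
  Q 28.144.0.44: descend 000111001001000 ; hops seen [H2,H3] ; pick H3
  Q 184.232.227.80: descend 1011100011101000111000110101 ; hops seen [H4,H3,H1] ; pick H1
  - 184.232.227.0/24 clear@24
  Q 130.49.125.9: descend 100000100011000101111101 ; hops seen [H2] ; pick H2
  + 184.232.227.86/32 (H1) depth=32
  Q 184.232.227.84: descend 101110001110100011100011010101 ; hops seen [H3,H1] ; pick H1
  - 184.232.227.0/25 clear@25
  Q 184.232.227.86: descend 10111000111010001110001101010110 ; hops seen [H1,H1] ; pick H1
  Q 56.232.227.86: descend 00 ; hops seen [∅] ; pick no-route
  + 184.232.227.80/28 (H2) depth=28

== LOOKUPS ==
["H3","H3","no-route","H1","H3","H1","H2","H1","H1","no-route"]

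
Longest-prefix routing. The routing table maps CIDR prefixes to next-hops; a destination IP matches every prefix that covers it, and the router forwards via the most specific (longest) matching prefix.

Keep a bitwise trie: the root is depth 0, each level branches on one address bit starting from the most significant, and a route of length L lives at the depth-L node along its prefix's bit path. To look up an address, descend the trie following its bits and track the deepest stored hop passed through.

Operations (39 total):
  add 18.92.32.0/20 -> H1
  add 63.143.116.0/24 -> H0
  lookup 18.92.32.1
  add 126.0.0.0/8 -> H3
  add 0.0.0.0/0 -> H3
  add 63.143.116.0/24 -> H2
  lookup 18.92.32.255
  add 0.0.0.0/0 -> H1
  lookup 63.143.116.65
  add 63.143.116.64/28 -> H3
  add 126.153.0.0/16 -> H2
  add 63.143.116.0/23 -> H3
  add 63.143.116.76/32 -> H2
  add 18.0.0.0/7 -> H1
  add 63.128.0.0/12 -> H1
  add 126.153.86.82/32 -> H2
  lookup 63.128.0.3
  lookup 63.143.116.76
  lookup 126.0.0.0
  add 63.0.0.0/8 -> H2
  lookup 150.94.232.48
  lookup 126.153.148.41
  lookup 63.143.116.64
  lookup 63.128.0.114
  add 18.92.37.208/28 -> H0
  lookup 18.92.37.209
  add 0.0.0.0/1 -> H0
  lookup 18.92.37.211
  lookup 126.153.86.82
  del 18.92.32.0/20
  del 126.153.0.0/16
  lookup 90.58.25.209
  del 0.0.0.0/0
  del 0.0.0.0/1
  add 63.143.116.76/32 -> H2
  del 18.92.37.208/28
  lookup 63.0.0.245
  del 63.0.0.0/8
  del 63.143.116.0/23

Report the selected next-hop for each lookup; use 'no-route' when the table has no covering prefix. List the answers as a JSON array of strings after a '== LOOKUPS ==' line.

Process each operation:
  + 18.92.32.0/20 (H1) depth=20
  + 63.143.116.0/24 (H0) depth=24
  lookup 18.92.32.1: bits 00010010010111000010 walk d0:-→d1:-→d2:-→d3:-→d4:-→d5:-→d6:-→d7:-→d8:-→d9:-→d10:-→d11:-→d12:-→d13:-→d14:-→d15:-→d16:-→d17:-→d18:-→d19:-→d20:H1 -> H1
  + 126.0.0.0/8 (H3) depth=8
  + 0.0.0.0/0 (H3) depth=0
  + 63.143.116.0/24 (H2) depth=24
  lookup 18.92.32.255: bits 00010010010111000010 walk d0:H3→d1:-→d2:-→d3:-→d4:-→d5:-→d6:-→d7:-→d8:-→d9:-→d10:-→d11:-→d12:-→d13:-→d14:-→d15:-→d16:-→d17:-→d18:-→d19:-→d20:H1 -> H1
  + 0.0.0.0/0 (H1) depth=0
  lookup 63.143.116.65: bits 001111111000111101110100 walk d0:H1→d1:-→d2:-→d3:-→d4:-→d5:-→d6:-→d7:-→d8:-→d9:-→d10:-→d11:-→d12:-→d13:-→d14:-→d15:-→d16:-→d17:-→d18:-→d19:-→d20:-→d21:-→d22:-→d23:-→d24:H2 -> H2
  + 63.143.116.64/28 (H3) depth=28
  + 126.153.0.0/16 (H2) depth=16
  + 63.143.116.0/23 (H3) depth=23
  + 63.143.116.76/32 (H2) depth=32
  + 18.0.0.0/7 (H1) depth=7
  + 63.128.0.0/12 (H1) depth=12
  + 126.153.86.82/32 (H2) depth=32
  lookup 63.128.0.3: bits 001111111000 walk d0:H1→d1:-→d2:-→d3:-→d4:-→d5:-→d6:-→d7:-→d8:-→d9:-→d10:-→d11:-→d12:H1 -> H1
  lookup 63.143.116.76: bits 00111111100011110111010001001100 walk d0:H1→d1:-→d2:-→d3:-→d4:-→d5:-→d6:-→d7:-→d8:-→d9:-→d10:-→d11:-→d12:H1→d13:-→d14:-→d15:-→d16:-→d17:-→d18:-→d19:-→d20:-→d21:-→d22:-→d23:H3→d24:H2→d25:-→d26:-→d27:-→d28:H3→d29:-→d30:-→d31:-→d32:H2 -> H2
  lookup 126.0.0.0: bits 01111110 walk d0:H1→d1:-→d2:-→d3:-→d4:-→d5:-→d6:-→d7:-→d8:H3 -> H3
  + 63.0.0.0/8 (H2) depth=8
  lookup 150.94.232.48: bits ε walk d0:H1 -> H1
  lookup 126.153.148.41: bits 0111111010011001 walk d0:H1→d1:-→d2:-→d3:-→d4:-→d5:-→d6:-→d7:-→d8:H3→d9:-→d10:-→d11:-→d12:-→d13:-→d14:-→d15:-→d16:H2 -> H2
  lookup 63.143.116.64: bits 0011111110001111011101000100 walk d0:H1→d1:-→d2:-→d3:-→d4:-→d5:-→d6:-→d7:-→d8:H2→d9:-→d10:-→d11:-→d12:H1→d13:-→d14:-→d15:-→d16:-→d17:-→d18:-→d19:-→d20:-→d21:-→d22:-→d23:H3→d24:H2→d25:-→d26:-→d27:-→d28:H3 -> H3
  lookup 63.128.0.114: bits 001111111000 walk d0:H1→d1:-→d2:-→d3:-→d4:-→d5:-→d6:-→d7:-→d8:H2→d9:-→d10:-→d11:-→d12:H1 -> H1
  + 18.92.37.208/28 (H0) depth=28
  lookup 18.92.37.209: bits 0001001001011100001001011101 walk d0:H1→d1:-→d2:-→d3:-→d4:-→d5:-→d6:-→d7:H1→d8:-→d9:-→d10:-→d11:-→d12:-→d13:-→d14:-→d15:-→d16:-→d17:-→d18:-→d19:-→d20:H1→d21:-→d22:-→d23:-→d24:-→d25:-→d26:-→d27:-→d28:H0 -> H0
  + 0.0.0.0/1 (H0) depth=1
  lookup 18.92.37.211: bits 0001001001011100001001011101 walk d0:H1→d1:H0→d2:-→d3:-→d4:-→d5:-→d6:-→d7:H1→d8:-→d9:-→d10:-→d11:-→d12:-→d13:-→d14:-→d15:-→d16:-→d17:-→d18:-→d19:-→d20:H1→d21:-→d22:-→d23:-→d24:-→d25:-→d26:-→d27:-→d28:H0 -> H0
  lookup 126.153.86.82: bits 01111110100110010101011001010010 walk d0:H1→d1:H0→d2:-→d3:-→d4:-→d5:-→d6:-→d7:-→d8:H3→d9:-→d10:-→d11:-→d12:-→d13:-→d14:-→d15:-→d16:H2→d17:-→d18:-→d19:-→d20:-→d21:-→d22:-→d23:-→d24:-→d25:-→d26:-→d27:-→d28:-→d29:-→d30:-→d31:-→d32:H2 -> H2
  del 18.92.32.0/20 (clear depth 20)
  del 126.153.0.0/16 (clear depth 16)
  lookup 90.58.25.209: bits 01 walk d0:H1→d1:H0→d2:- -> H0
  del 0.0.0.0/0 (clear depth 0)
  del 0.0.0.0/1 (clear depth 1)
  + 63.143.116.76/32 (H2) depth=32
  del 18.92.37.208/28 (clear depth 28)
  lookup 63.0.0.245: bits 00111111 walk d0:-→d1:-→d2:-→d3:-→d4:-→d5:-→d6:-→d7:-→d8:H2 -> H2
  del 63.0.0.0/8 (clear depth 8)
  del 63.143.116.0/23 (clear depth 23)

== LOOKUPS ==
["H1","H1","H2","H1","H2","H3","H1","H2","H3","H1","H0","H0","H2","H0","H2"]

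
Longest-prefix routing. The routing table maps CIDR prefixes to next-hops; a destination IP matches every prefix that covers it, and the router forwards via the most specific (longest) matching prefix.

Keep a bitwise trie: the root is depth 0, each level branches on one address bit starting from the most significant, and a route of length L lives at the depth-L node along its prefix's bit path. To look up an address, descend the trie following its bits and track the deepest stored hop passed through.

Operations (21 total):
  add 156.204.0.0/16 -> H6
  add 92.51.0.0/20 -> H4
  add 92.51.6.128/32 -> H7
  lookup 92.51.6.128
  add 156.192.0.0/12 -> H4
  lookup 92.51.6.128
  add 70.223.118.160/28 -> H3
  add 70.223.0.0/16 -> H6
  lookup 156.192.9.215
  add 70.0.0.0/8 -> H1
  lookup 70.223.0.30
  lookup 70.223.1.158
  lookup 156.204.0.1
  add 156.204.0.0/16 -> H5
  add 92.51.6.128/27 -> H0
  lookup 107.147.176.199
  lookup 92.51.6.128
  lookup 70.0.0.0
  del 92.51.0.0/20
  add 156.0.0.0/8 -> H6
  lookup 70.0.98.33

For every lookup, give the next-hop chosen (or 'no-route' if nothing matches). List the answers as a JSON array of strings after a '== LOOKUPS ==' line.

Apply in order:
  add 156.204.0.0/16 -> H6 at depth 16
  add 92.51.0.0/20 -> H4 at depth 20
  add 92.51.6.128/32 -> H7 at depth 32
  Q 92.51.6.128: descend 01011100001100110000011010000000 ; hops seen [H4,H7] ; pick H7
  add 156.192.0.0/12 -> H4 at depth 12
  Q 92.51.6.128: descend 01011100001100110000011010000000 ; hops seen [H4,H7] ; pick H7
  add 70.223.118.160/28 -> H3 at depth 28
  add 70.223.0.0/16 -> H6 at depth 16
  Q 156.192.9.215: descend 100111001100 ; hops seen [H4] ; pick H4
  add 70.0.0.0/8 -> H1 at depth 8
  Q 70.223.0.30: descend 01000110110111110 ; hops seen [H1,H6] ; pick H6
  Q 70.223.1.158: descend 01000110110111110 ; hops seen [H1,H6] ; pick H6
  Q 156.204.0.1: descend 1001110011001100 ; hops seen [H4,H6] ; pick H6
  add 156.204.0.0/16 -> H5 at depth 16
  add 92.51.6.128/27 -> H0 at depth 27
  Q 107.147.176.199: descend 01 ; hops seen [∅] ; pick no-route
  Q 92.51.6.128: descend 01011100001100110000011010000000 ; hops seen [H4,H0,H7] ; pick H7
  Q 70.0.0.0: descend 01000110 ; hops seen [H1] ; pick H1
  del 92.51.0.0/20 (clear depth 20)
  add 156.0.0.0/8 -> H6 at depth 8
  Q 70.0.98.33: descend 01000110 ; hops seen [H1] ; pick H1

== LOOKUPS ==
["H7","H7","H4","H6","H6","H6","no-route","H7","H1","H1"]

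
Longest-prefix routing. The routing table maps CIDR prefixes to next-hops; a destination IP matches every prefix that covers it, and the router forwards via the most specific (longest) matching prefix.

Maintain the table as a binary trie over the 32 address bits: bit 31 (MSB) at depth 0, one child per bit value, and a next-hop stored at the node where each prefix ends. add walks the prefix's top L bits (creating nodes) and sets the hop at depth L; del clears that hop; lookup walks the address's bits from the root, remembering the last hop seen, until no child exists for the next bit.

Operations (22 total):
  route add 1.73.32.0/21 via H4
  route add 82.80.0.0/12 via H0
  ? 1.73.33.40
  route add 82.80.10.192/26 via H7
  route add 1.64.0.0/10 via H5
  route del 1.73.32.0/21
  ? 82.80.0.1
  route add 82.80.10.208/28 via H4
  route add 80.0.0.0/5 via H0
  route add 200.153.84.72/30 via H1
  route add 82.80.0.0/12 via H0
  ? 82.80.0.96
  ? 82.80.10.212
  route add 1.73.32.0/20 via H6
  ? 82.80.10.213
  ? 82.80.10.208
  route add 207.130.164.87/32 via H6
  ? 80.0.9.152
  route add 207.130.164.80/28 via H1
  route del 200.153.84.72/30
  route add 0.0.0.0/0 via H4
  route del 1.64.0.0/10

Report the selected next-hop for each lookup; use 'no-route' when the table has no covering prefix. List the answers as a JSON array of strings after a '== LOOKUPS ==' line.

Apply in order:
  + 1.73.32.0/21 (H4) depth=21
  + 82.80.0.0/12 (H0) depth=12
  ? 1.73.33.40  path d0:-→d1:-→d2:-→d3:-→d4:-→d5:-→d6:-→d7:-→d8:-→d9:-→d10:-→d11:-→d12:-→d13:-→d14:-→d15:-→d16:-→d17:-→d18:-→d19:-→d20:-→d21:H4  best=H4
  + 82.80.10.192/26 (H7) depth=26
  + 1.64.0.0/10 (H5) depth=10
  - 1.73.32.0/21 clear@21
  ? 82.80.0.1  path d0:-→d1:-→d2:-→d3:-→d4:-→d5:-→d6:-→d7:-→d8:-→d9:-→d10:-→d11:-→d12:H0→d13:-→d14:-→d15:-→d16:-→d17:-→d18:-→d19:-→d20:-  best=H0
  + 82.80.10.208/28 (H4) depth=28
  + 80.0.0.0/5 (H0) depth=5
  + 200.153.84.72/30 (H1) depth=30
  + 82.80.0.0/12 (H0) depth=12
  ? 82.80.0.96  path d0:-→d1:-→d2:-→d3:-→d4:-→d5:H0→d6:-→d7:-→d8:-→d9:-→d10:-→d11:-→d12:H0→d13:-→d14:-→d15:-→d16:-→d17:-→d18:-→d19:-→d20:-  best=H0
  ? 82.80.10.212  path d0:-→d1:-→d2:-→d3:-→d4:-→d5:H0→d6:-→d7:-→d8:-→d9:-→d10:-→d11:-→d12:H0→d13:-→d14:-→d15:-→d16:-→d17:-→d18:-→d19:-→d20:-→d21:-→d22:-→d23:-→d24:-→d25:-→d26:H7→d27:-→d28:H4  best=H4
  + 1.73.32.0/20 (H6) depth=20
  ? 82.80.10.213  path d0:-→d1:-→d2:-→d3:-→d4:-→d5:H0→d6:-→d7:-→d8:-→d9:-→d10:-→d11:-→d12:H0→d13:-→d14:-→d15:-→d16:-→d17:-→d18:-→d19:-→d20:-→d21:-→d22:-→d23:-→d24:-→d25:-→d26:H7→d27:-→d28:H4  best=H4
  ? 82.80.10.208  path d0:-→d1:-→d2:-→d3:-→d4:-→d5:H0→d6:-→d7:-→d8:-→d9:-→d10:-→d11:-→d12:H0→d13:-→d14:-→d15:-→d16:-→d17:-→d18:-→d19:-→d20:-→d21:-→d22:-→d23:-→d24:-→d25:-→d26:H7→d27:-→d28:H4  best=H4
  + 207.130.164.87/32 (H6) depth=32
  ? 80.0.9.152  path d0:-→d1:-→d2:-→d3:-→d4:-→d5:H0→d6:-  best=H0
  + 207.130.164.80/28 (H1) depth=28
  - 200.153.84.72/30 clear@30
  + 0.0.0.0/0 (H4) depth=0
  - 1.64.0.0/10 clear@10

== LOOKUPS ==
["H4","H0","H0","H4","H4","H4","H0"]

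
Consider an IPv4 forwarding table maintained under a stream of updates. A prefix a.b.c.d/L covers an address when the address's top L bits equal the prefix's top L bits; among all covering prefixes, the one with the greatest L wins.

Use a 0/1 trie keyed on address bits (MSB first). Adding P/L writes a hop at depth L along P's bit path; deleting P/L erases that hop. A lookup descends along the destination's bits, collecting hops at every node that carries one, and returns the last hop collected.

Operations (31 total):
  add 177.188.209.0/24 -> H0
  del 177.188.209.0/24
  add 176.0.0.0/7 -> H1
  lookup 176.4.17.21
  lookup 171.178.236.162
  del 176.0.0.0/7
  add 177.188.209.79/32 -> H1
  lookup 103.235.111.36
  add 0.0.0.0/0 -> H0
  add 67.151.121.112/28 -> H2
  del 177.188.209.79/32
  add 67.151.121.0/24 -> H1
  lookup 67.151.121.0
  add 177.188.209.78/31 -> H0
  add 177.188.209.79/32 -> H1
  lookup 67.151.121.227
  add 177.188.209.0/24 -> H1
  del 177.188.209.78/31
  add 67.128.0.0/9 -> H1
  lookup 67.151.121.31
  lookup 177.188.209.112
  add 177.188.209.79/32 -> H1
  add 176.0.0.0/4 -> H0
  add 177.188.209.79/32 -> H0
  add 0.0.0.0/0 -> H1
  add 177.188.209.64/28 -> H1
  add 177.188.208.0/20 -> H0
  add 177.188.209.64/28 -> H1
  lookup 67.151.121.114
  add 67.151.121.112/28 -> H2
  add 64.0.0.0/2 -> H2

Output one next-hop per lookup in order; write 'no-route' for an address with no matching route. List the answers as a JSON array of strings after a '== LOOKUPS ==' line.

Trace:
  add 177.188.209.0/24 -> H0 at depth 24
  del 177.188.209.0/24 (clear depth 24)
  add 176.0.0.0/7 -> H1 at depth 7
  Q 176.4.17.21: descend 1011000 ; hops seen [H1] ; pick H1
  Q 171.178.236.162: descend 101 ; hops seen [∅] ; pick no-route
  del 176.0.0.0/7 (clear depth 7)
  add 177.188.209.79/32 -> H1 at depth 32
  Q 103.235.111.36: descend ε ; hops seen [∅] ; pick no-route
  add 0.0.0.0/0 -> H0 at depth 0
  add 67.151.121.112/28 -> H2 at depth 28
  del 177.188.209.79/32 (clear depth 32)
  add 67.151.121.0/24 -> H1 at depth 24
  Q 67.151.121.0: descend 0100001110010111011110010 ; hops seen [H0,H1] ; pick H1
  add 177.188.209.78/31 -> H0 at depth 31
  add 177.188.209.79/32 -> H1 at depth 32
  Q 67.151.121.227: descend 010000111001011101111001 ; hops seen [H0,H1] ; pick H1
  add 177.188.209.0/24 -> H1 at depth 24
  del 177.188.209.78/31 (clear depth 31)
  add 67.128.0.0/9 -> H1 at depth 9
  Q 67.151.121.31: descend 0100001110010111011110010 ; hops seen [H0,H1,H1] ; pick H1
  Q 177.188.209.112: descend 10110001101111001101000101 ; hops seen [H0,H1] ; pick H1
  add 177.188.209.79/32 -> H1 at depth 32
  add 176.0.0.0/4 -> H0 at depth 4
  add 177.188.209.79/32 -> H0 at depth 32
  add 0.0.0.0/0 -> H1 at depth 0
  add 177.188.209.64/28 -> H1 at depth 28
  add 177.188.208.0/20 -> H0 at depth 20
  add 177.188.209.64/28 -> H1 at depth 28
  Q 67.151.121.114: descend 0100001110010111011110010111 ; hops seen [H1,H1,H1,H2] ; pick H2
  add 67.151.121.112/28 -> H2 at depth 28
  add 64.0.0.0/2 -> H2 at depth 2

== LOOKUPS ==
["H1","no-route","no-route","H1","H1","H1","H1","H2"]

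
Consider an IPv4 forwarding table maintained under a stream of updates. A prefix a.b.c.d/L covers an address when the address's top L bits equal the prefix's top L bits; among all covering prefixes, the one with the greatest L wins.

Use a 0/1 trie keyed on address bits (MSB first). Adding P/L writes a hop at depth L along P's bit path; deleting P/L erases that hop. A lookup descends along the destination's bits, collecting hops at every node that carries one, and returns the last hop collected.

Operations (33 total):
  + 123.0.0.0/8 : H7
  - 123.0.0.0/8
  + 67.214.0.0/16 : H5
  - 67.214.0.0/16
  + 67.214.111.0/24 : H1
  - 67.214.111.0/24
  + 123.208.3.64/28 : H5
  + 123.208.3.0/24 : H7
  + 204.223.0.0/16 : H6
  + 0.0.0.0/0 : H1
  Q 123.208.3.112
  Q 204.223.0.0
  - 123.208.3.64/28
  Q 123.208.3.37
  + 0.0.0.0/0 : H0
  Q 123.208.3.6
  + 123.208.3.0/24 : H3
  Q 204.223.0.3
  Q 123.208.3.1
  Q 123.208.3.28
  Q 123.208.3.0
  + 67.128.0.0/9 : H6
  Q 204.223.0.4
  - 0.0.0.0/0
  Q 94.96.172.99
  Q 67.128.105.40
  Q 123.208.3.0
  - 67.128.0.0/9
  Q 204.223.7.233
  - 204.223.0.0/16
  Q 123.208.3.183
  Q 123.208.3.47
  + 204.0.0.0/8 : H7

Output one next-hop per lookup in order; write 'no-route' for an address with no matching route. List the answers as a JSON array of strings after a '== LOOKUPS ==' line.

Trace:
  + 123.0.0.0/8 (H7) depth=8
  - 123.0.0.0/8 clear@8
  + 67.214.0.0/16 (H5) depth=16
  - 67.214.0.0/16 clear@16
  + 67.214.111.0/24 (H1) depth=24
  - 67.214.111.0/24 clear@24
  + 123.208.3.64/28 (H5) depth=28
  + 123.208.3.0/24 (H7) depth=24
  + 204.223.0.0/16 (H6) depth=16
  + 0.0.0.0/0 (H1) depth=0
  lookup 123.208.3.112: bits 01111011110100000000001101 walk d0:H1→d1:-→d2:-→d3:-→d4:-→d5:-→d6:-→d7:-→d8:-→d9:-→d10:-→d11:-→d12:-→d13:-→d14:-→d15:-→d16:-→d17:-→d18:-→d19:-→d20:-→d21:-→d22:-→d23:-→d24:H7→d25:-→d26:- -> H7
  lookup 204.223.0.0: bits 1100110011011111 walk d0:H1→d1:-→d2:-→d3:-→d4:-→d5:-→d6:-→d7:-→d8:-→d9:-→d10:-→d11:-→d12:-→d13:-→d14:-→d15:-→d16:H6 -> H6
  - 123.208.3.64/28 clear@28
  lookup 123.208.3.37: bits 0111101111010000000000110 walk d0:H1→d1:-→d2:-→d3:-→d4:-→d5:-→d6:-→d7:-→d8:-→d9:-→d10:-→d11:-→d12:-→d13:-→d14:-→d15:-→d16:-→d17:-→d18:-→d19:-→d20:-→d21:-→d22:-→d23:-→d24:H7→d25:- -> H7
  + 0.0.0.0/0 (H0) depth=0
  lookup 123.208.3.6: bits 0111101111010000000000110 walk d0:H0→d1:-→d2:-→d3:-→d4:-→d5:-→d6:-→d7:-→d8:-→d9:-→d10:-→d11:-→d12:-→d13:-→d14:-→d15:-→d16:-→d17:-→d18:-→d19:-→d20:-→d21:-→d22:-→d23:-→d24:H7→d25:- -> H7
  + 123.208.3.0/24 (H3) depth=24
  lookup 204.223.0.3: bits 1100110011011111 walk d0:H0→d1:-→d2:-→d3:-→d4:-→d5:-→d6:-→d7:-→d8:-→d9:-→d10:-→d11:-→d12:-→d13:-→d14:-→d15:-→d16:H6 -> H6
  lookup 123.208.3.1: bits 0111101111010000000000110 walk d0:H0→d1:-→d2:-→d3:-→d4:-→d5:-→d6:-→d7:-→d8:-→d9:-→d10:-→d11:-→d12:-→d13:-→d14:-→d15:-→d16:-→d17:-→d18:-→d19:-→d20:-→d21:-→d22:-→d23:-→d24:H3→d25:- -> H3
  lookup 123.208.3.28: bits 0111101111010000000000110 walk d0:H0→d1:-→d2:-→d3:-→d4:-→d5:-→d6:-→d7:-→d8:-→d9:-→d10:-→d11:-→d12:-→d13:-→d14:-→d15:-→d16:-→d17:-→d18:-→d19:-→d20:-→d21:-→d22:-→d23:-→d24:H3→d25:- -> H3
  lookup 123.208.3.0: bits 0111101111010000000000110 walk d0:H0→d1:-→d2:-→d3:-→d4:-→d5:-→d6:-→d7:-→d8:-→d9:-→d10:-→d11:-→d12:-→d13:-→d14:-→d15:-→d16:-→d17:-→d18:-→d19:-→d20:-→d21:-→d22:-→d23:-→d24:H3→d25:- -> H3
  + 67.128.0.0/9 (H6) depth=9
  lookup 204.223.0.4: bits 1100110011011111 walk d0:H0→d1:-→d2:-→d3:-→d4:-→d5:-→d6:-→d7:-→d8:-→d9:-→d10:-→d11:-→d12:-→d13:-→d14:-→d15:-→d16:H6 -> H6
  - 0.0.0.0/0 clear@0
  lookup 94.96.172.99: bits 010 walk d0:-→d1:-→d2:-→d3:- -> no-route
  lookup 67.128.105.40: bits 010000111 walk d0:-→d1:-→d2:-→d3:-→d4:-→d5:-→d6:-→d7:-→d8:-→d9:H6 -> H6
  lookup 123.208.3.0: bits 0111101111010000000000110 walk d0:-→d1:-→d2:-→d3:-→d4:-→d5:-→d6:-→d7:-→d8:-→d9:-→d10:-→d11:-→d12:-→d13:-→d14:-→d15:-→d16:-→d17:-→d18:-→d19:-→d20:-→d21:-→d22:-→d23:-→d24:H3→d25:- -> H3
  - 67.128.0.0/9 clear@9
  lookup 204.223.7.233: bits 1100110011011111 walk d0:-→d1:-→d2:-→d3:-→d4:-→d5:-→d6:-→d7:-→d8:-→d9:-→d10:-→d11:-→d12:-→d13:-→d14:-→d15:-→d16:H6 -> H6
  - 204.223.0.0/16 clear@16
  lookup 123.208.3.183: bits 011110111101000000000011 walk d0:-→d1:-→d2:-→d3:-→d4:-→d5:-→d6:-→d7:-→d8:-→d9:-→d10:-→d11:-→d12:-→d13:-→d14:-→d15:-→d16:-→d17:-→d18:-→d19:-→d20:-→d21:-→d22:-→d23:-→d24:H3 -> H3
  lookup 123.208.3.47: bits 0111101111010000000000110 walk d0:-→d1:-→d2:-→d3:-→d4:-→d5:-→d6:-→d7:-→d8:-→d9:-→d10:-→d11:-→d12:-→d13:-→d14:-→d15:-→d16:-→d17:-→d18:-→d19:-→d20:-→d21:-→d22:-→d23:-→d24:H3→d25:- -> H3
  + 204.0.0.0/8 (H7) depth=8

== LOOKUPS ==
["H7","H6","H7","H7","H6","H3","H3","H3","H6","no-route","H6","H3","H6","H3","H3"]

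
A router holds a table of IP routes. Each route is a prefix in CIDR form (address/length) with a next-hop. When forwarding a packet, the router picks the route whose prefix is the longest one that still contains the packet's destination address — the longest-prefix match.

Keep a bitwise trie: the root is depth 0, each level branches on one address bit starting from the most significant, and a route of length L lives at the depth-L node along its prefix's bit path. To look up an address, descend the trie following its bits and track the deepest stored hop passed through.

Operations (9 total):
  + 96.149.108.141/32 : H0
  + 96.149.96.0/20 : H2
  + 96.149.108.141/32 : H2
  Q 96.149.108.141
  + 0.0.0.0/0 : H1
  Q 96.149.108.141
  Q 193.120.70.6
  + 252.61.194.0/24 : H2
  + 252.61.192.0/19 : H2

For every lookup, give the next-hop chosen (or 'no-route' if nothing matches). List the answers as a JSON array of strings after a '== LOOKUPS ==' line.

Process each operation:
  + 96.149.108.141/32 (H0) depth=32
  + 96.149.96.0/20 (H2) depth=20
  + 96.149.108.141/32 (H2) depth=32
  ? 96.149.108.141  path d0:-→d1:-→d2:-→d3:-→d4:-→d5:-→d6:-→d7:-→d8:-→d9:-→d10:-→d11:-→d12:-→d13:-→d14:-→d15:-→d16:-→d17:-→d18:-→d19:-→d20:H2→d21:-→d22:-→d23:-→d24:-→d25:-→d26:-→d27:-→d28:-→d29:-→d30:-→d31:-→d32:H2  best=H2
  + 0.0.0.0/0 (H1) depth=0
  ? 96.149.108.141  path d0:H1→d1:-→d2:-→d3:-→d4:-→d5:-→d6:-→d7:-→d8:-→d9:-→d10:-→d11:-→d12:-→d13:-→d14:-→d15:-→d16:-→d17:-→d18:-→d19:-→d20:H2→d21:-→d22:-→d23:-→d24:-→d25:-→d26:-→d27:-→d28:-→d29:-→d30:-→d31:-→d32:H2  best=H2
  ? 193.120.70.6  path d0:H1  best=H1
  + 252.61.194.0/24 (H2) depth=24
  + 252.61.192.0/19 (H2) depth=19

== LOOKUPS ==
["H2","H2","H1"]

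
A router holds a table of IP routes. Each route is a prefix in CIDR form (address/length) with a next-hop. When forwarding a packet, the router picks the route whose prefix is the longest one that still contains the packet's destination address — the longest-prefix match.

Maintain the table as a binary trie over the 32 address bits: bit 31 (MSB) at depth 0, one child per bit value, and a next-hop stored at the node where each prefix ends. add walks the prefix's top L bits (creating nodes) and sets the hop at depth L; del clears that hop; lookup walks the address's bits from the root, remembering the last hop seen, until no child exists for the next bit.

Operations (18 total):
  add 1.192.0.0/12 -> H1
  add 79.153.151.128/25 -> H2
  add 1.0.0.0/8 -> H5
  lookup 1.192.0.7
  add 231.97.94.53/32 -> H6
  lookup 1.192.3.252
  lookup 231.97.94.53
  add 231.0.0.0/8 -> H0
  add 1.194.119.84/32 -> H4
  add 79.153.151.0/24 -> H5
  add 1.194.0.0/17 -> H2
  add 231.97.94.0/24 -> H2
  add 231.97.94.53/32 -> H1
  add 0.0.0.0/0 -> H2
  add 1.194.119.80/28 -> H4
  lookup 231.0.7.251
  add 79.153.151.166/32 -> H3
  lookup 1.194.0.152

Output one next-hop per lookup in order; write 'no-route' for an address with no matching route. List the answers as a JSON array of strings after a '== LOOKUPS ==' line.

Process each operation:
  add 1.192.0.0/12 -> H1 at depth 12
  add 79.153.151.128/25 -> H2 at depth 25
  add 1.0.0.0/8 -> H5 at depth 8
  Q 1.192.0.7: descend 000000011100 ; hops seen [H5,H1] ; pick H1
  add 231.97.94.53/32 -> H6 at depth 32
  Q 1.192.3.252: descend 000000011100 ; hops seen [H5,H1] ; pick H1
  Q 231.97.94.53: descend 11100111011000010101111000110101 ; hops seen [H6] ; pick H6
  add 231.0.0.0/8 -> H0 at depth 8
  add 1.194.119.84/32 -> H4 at depth 32
  add 79.153.151.0/24 -> H5 at depth 24
  add 1.194.0.0/17 -> H2 at depth 17
  add 231.97.94.0/24 -> H2 at depth 24
  add 231.97.94.53/32 -> H1 at depth 32
  add 0.0.0.0/0 -> H2 at depth 0
  add 1.194.119.80/28 -> H4 at depth 28
  Q 231.0.7.251: descend 111001110 ; hops seen [H2,H0] ; pick H0
  add 79.153.151.166/32 -> H3 at depth 32
  Q 1.194.0.152: descend 00000001110000100 ; hops seen [H2,H5,H1,H2] ; pick H2

== LOOKUPS ==
["H1","H1","H6","H0","H2"]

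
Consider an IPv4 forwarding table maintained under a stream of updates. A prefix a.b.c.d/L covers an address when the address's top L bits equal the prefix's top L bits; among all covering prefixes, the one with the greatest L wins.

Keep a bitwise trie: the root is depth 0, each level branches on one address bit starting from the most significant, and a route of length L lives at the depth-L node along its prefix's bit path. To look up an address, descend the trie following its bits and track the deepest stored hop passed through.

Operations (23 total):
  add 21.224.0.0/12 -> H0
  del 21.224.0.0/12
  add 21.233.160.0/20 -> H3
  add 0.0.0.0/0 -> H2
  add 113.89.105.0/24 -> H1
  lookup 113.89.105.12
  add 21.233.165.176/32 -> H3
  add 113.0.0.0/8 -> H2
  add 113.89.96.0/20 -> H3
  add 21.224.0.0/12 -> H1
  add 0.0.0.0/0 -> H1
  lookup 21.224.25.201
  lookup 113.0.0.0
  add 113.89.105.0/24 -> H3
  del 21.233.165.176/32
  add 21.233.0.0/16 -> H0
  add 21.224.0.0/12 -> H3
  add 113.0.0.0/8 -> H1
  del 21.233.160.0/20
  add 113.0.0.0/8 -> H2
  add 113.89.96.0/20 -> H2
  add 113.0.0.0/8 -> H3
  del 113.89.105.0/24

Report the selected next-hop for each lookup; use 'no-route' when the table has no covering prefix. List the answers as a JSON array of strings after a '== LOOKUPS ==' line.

Trace:
  + 21.224.0.0/12 (H0) depth=12
  del 21.224.0.0/12 (clear depth 12)
  + 21.233.160.0/20 (H3) depth=20
  + 0.0.0.0/0 (H2) depth=0
  + 113.89.105.0/24 (H1) depth=24
  ? 113.89.105.12  path d0:H2→d1:-→d2:-→d3:-→d4:-→d5:-→d6:-→d7:-→d8:-→d9:-→d10:-→d11:-→d12:-→d13:-→d14:-→d15:-→d16:-→d17:-→d18:-→d19:-→d20:-→d21:-→d22:-→d23:-→d24:H1  best=H1
  + 21.233.165.176/32 (H3) depth=32
  + 113.0.0.0/8 (H2) depth=8
  + 113.89.96.0/20 (H3) depth=20
  + 21.224.0.0/12 (H1) depth=12
  + 0.0.0.0/0 (H1) depth=0
  ? 21.224.25.201  path d0:H1→d1:-→d2:-→d3:-→d4:-→d5:-→d6:-→d7:-→d8:-→d9:-→d10:-→d11:-→d12:H1  best=H1
  ? 113.0.0.0  path d0:H1→d1:-→d2:-→d3:-→d4:-→d5:-→d6:-→d7:-→d8:H2→d9:-  best=H2
  + 113.89.105.0/24 (H3) depth=24
  del 21.233.165.176/32 (clear depth 32)
  + 21.233.0.0/16 (H0) depth=16
  + 21.224.0.0/12 (H3) depth=12
  + 113.0.0.0/8 (H1) depth=8
  del 21.233.160.0/20 (clear depth 20)
  + 113.0.0.0/8 (H2) depth=8
  + 113.89.96.0/20 (H2) depth=20
  + 113.0.0.0/8 (H3) depth=8
  del 113.89.105.0/24 (clear depth 24)

== LOOKUPS ==
["H1","H1","H2"]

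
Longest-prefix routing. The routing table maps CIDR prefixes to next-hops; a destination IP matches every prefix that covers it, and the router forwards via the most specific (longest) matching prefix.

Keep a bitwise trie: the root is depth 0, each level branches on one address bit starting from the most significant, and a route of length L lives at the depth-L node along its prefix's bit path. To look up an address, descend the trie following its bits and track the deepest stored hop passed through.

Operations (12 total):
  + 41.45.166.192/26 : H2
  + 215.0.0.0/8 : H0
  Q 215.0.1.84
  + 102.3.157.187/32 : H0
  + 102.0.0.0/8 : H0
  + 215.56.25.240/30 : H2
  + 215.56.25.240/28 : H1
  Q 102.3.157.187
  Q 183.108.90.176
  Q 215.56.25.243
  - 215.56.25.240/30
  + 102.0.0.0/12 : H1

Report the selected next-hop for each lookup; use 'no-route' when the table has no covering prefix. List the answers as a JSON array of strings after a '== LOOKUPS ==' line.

Apply in order:
  add 41.45.166.192/26 -> H2 at depth 26
  add 215.0.0.0/8 -> H0 at depth 8
  Q 215.0.1.84: descend 11010111 ; hops seen [H0] ; pick H0
  add 102.3.157.187/32 -> H0 at depth 32
  add 102.0.0.0/8 -> H0 at depth 8
  add 215.56.25.240/30 -> H2 at depth 30
  add 215.56.25.240/28 -> H1 at depth 28
  Q 102.3.157.187: descend 01100110000000111001110110111011 ; hops seen [H0,H0] ; pick H0
  Q 183.108.90.176: descend 1 ; hops seen [∅] ; pick no-route
  Q 215.56.25.243: descend 110101110011100000011001111100 ; hops seen [H0,H1,H2] ; pick H2
  - 215.56.25.240/30 clear@30
  add 102.0.0.0/12 -> H1 at depth 12

== LOOKUPS ==
["H0","H0","no-route","H2"]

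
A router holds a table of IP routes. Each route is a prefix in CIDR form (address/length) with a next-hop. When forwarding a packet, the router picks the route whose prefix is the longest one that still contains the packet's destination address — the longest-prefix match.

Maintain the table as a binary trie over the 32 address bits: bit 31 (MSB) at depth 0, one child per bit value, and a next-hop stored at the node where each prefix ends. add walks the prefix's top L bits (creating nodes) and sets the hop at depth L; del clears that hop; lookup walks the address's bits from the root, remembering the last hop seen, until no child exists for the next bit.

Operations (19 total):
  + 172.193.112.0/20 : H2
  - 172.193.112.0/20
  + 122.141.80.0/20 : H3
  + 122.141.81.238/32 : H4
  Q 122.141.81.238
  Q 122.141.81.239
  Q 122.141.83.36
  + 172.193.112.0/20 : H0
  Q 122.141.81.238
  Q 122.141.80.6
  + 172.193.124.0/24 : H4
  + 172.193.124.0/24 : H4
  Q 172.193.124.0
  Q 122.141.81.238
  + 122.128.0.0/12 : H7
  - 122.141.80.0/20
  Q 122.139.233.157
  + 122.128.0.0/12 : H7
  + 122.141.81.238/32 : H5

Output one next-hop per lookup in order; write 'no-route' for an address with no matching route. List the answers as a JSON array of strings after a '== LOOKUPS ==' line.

Trace:
  + 172.193.112.0/20 (H2) depth=20
  del 172.193.112.0/20 (clear depth 20)
  + 122.141.80.0/20 (H3) depth=20
  + 122.141.81.238/32 (H4) depth=32
  ? 122.141.81.238  path d0:-→d1:-→d2:-→d3:-→d4:-→d5:-→d6:-→d7:-→d8:-→d9:-→d10:-→d11:-→d12:-→d13:-→d14:-→d15:-→d16:-→d17:-→d18:-→d19:-→d20:H3→d21:-→d22:-→d23:-→d24:-→d25:-→d26:-→d27:-→d28:-→d29:-→d30:-→d31:-→d32:H4  best=H4
  ? 122.141.81.239  path d0:-→d1:-→d2:-→d3:-→d4:-→d5:-→d6:-→d7:-→d8:-→d9:-→d10:-→d11:-→d12:-→d13:-→d14:-→d15:-→d16:-→d17:-→d18:-→d19:-→d20:H3→d21:-→d22:-→d23:-→d24:-→d25:-→d26:-→d27:-→d28:-→d29:-→d30:-→d31:-  best=H3
  ? 122.141.83.36  path d0:-→d1:-→d2:-→d3:-→d4:-→d5:-→d6:-→d7:-→d8:-→d9:-→d10:-→d11:-→d12:-→d13:-→d14:-→d15:-→d16:-→d17:-→d18:-→d19:-→d20:H3→d21:-→d22:-  best=H3
  + 172.193.112.0/20 (H0) depth=20
  ? 122.141.81.238  path d0:-→d1:-→d2:-→d3:-→d4:-→d5:-→d6:-→d7:-→d8:-→d9:-→d10:-→d11:-→d12:-→d13:-→d14:-→d15:-→d16:-→d17:-→d18:-→d19:-→d20:H3→d21:-→d22:-→d23:-→d24:-→d25:-→d26:-→d27:-→d28:-→d29:-→d30:-→d31:-→d32:H4  best=H4
  ? 122.141.80.6  path d0:-→d1:-→d2:-→d3:-→d4:-→d5:-→d6:-→d7:-→d8:-→d9:-→d10:-→d11:-→d12:-→d13:-→d14:-→d15:-→d16:-→d17:-→d18:-→d19:-→d20:H3→d21:-→d22:-→d23:-  best=H3
  + 172.193.124.0/24 (H4) depth=24
  + 172.193.124.0/24 (H4) depth=24
  ? 172.193.124.0  path d0:-→d1:-→d2:-→d3:-→d4:-→d5:-→d6:-→d7:-→d8:-→d9:-→d10:-→d11:-→d12:-→d13:-→d14:-→d15:-→d16:-→d17:-→d18:-→d19:-→d20:H0→d21:-→d22:-→d23:-→d24:H4  best=H4
  ? 122.141.81.238  path d0:-→d1:-→d2:-→d3:-→d4:-→d5:-→d6:-→d7:-→d8:-→d9:-→d10:-→d11:-→d12:-→d13:-→d14:-→d15:-→d16:-→d17:-→d18:-→d19:-→d20:H3→d21:-→d22:-→d23:-→d24:-→d25:-→d26:-→d27:-→d28:-→d29:-→d30:-→d31:-→d32:H4  best=H4
  + 122.128.0.0/12 (H7) depth=12
  del 122.141.80.0/20 (clear depth 20)
  ? 122.139.233.157  path d0:-→d1:-→d2:-→d3:-→d4:-→d5:-→d6:-→d7:-→d8:-→d9:-→d10:-→d11:-→d12:H7→d13:-  best=H7
  + 122.128.0.0/12 (H7) depth=12
  + 122.141.81.238/32 (H5) depth=32

== LOOKUPS ==
["H4","H3","H3","H4","H3","H4","H4","H7"]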